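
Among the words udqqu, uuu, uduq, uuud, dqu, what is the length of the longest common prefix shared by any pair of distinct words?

3

Equivalently: take the maximum, over all pairs, of their longest common prefix length.
"uuu" and "uuud" agree on "uuu" (3 characters) before diverging; nothing deeper is shared.
Longest shared-prefix length: 3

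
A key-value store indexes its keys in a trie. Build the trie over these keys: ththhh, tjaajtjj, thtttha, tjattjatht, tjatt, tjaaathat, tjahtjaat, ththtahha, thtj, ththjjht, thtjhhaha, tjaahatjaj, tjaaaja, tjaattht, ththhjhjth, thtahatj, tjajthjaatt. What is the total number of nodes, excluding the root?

80

For each word, the new-node count is its length minus the longest prefix already in the trie:
  "ththhh" → 6 new (t, h, t, h, h, h)
  "tjaajtjj" → prefix "t" already present; 7 new (j, a, a, j, t, j, j)
  "thtttha" → prefix "tht" already present; 4 new (t, t, h, a)
  "tjattjatht" → prefix "tja" already present; 7 new (t, t, j, a, t, h, t)
  "tjatt" → prefix "tjatt" already present; 0 new (none)
  "tjaaathat" → prefix "tjaa" already present; 5 new (a, t, h, a, t)
  "tjahtjaat" → prefix "tja" already present; 6 new (h, t, j, a, a, t)
  "ththtahha" → prefix "thth" already present; 5 new (t, a, h, h, a)
  "thtj" → prefix "tht" already present; 1 new (j)
  "ththjjht" → prefix "thth" already present; 4 new (j, j, h, t)
  "thtjhhaha" → prefix "thtj" already present; 5 new (h, h, a, h, a)
  "tjaahatjaj" → prefix "tjaa" already present; 6 new (h, a, t, j, a, j)
  "tjaaaja" → prefix "tjaaa" already present; 2 new (j, a)
  "tjaattht" → prefix "tjaa" already present; 4 new (t, t, h, t)
  "ththhjhjth" → prefix "ththh" already present; 5 new (j, h, j, t, h)
  "thtahatj" → prefix "tht" already present; 5 new (a, h, a, t, j)
  "tjajthjaatt" → prefix "tja" already present; 8 new (j, t, h, j, a, a, t, t)
Total nodes = 6 + 7 + 4 + 7 + 0 + 5 + 6 + 5 + 1 + 4 + 5 + 6 + 2 + 4 + 5 + 5 + 8 = 80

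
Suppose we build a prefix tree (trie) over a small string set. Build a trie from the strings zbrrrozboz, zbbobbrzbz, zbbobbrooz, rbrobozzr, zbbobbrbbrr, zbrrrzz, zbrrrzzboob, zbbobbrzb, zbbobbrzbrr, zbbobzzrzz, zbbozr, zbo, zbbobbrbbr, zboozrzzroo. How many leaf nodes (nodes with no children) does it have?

A leaf is a node with no children — equivalently, the end of a word that is not a proper prefix of any other stored word.
Those words: "rbrobozzr", "zbbobbrbbrr", "zbbobbrooz", "zbbobbrzbrr", "zbbobbrzbz", "zbbobzzrzz", "zbbozr", "zboozrzzroo", "zbrrrozboz", "zbrrrzzboob"
Leaf count: 10

10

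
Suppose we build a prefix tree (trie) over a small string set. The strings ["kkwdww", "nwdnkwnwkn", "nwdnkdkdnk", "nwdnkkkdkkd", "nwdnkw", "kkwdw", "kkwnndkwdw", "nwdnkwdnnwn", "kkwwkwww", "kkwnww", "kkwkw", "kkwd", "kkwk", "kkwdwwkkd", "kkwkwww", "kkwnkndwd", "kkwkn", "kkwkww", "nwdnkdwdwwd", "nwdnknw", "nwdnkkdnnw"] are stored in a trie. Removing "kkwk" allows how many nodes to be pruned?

0

A node on "kkwk"'s path can go only if nothing else ends at it or branches off below it.
Every node on "kkwk" is still needed (e.g. by "kkwkw"), so nothing is freed.
Nodes removed: 0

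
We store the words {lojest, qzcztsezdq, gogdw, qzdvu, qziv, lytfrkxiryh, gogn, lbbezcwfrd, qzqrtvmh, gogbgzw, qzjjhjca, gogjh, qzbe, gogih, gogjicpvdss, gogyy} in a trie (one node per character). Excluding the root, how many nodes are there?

Count nodes per top-level branch (shared prefixes stored once):
  'g'-branch (gogbgzw, gogdw, gogih, gogjh, gogjicpvdss, gogn, gogyy): 23 nodes
  'l'-branch (lbbezcwfrd, lojest, lytfrkxiryh): 25 nodes
  'q'-branch (qzbe, qzcztsezdq, qzdvu, qziv, qzjjhjca, qzqrtvmh): 29 nodes
Sum: 77

77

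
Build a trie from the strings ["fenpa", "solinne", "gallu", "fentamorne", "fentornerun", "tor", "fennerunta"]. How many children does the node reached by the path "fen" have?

Follow the path "fen" to its node, then look at its outgoing edges.
Distinct next characters after "fen": n, p, t.
That node has 3 child edges.

3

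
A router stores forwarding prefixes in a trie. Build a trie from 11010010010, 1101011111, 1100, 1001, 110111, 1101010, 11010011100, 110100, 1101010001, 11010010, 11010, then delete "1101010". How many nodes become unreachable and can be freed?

0

Walk "1101010" from the leaf back toward the root, removing each node that no remaining word uses.
Every node on "1101010" is still needed (e.g. by "1101010001"), so nothing is freed.
Nodes removed: 0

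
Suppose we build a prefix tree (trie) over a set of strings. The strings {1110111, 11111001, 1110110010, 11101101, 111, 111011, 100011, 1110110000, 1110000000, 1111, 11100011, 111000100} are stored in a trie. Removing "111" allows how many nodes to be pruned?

Walk "111" from the leaf back toward the root, removing each node that no remaining word uses.
Every node on "111" is still needed (e.g. by "1110111"), so nothing is freed.
Nodes removed: 0

0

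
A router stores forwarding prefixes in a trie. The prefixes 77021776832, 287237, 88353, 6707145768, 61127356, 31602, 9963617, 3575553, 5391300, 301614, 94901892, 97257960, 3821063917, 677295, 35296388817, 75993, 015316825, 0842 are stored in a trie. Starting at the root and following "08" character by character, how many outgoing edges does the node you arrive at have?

1

The children of the "08" node are the distinct next characters among strings starting with "08".
Characters that immediately follow "08" among the stored strings: {4}.
That node has 1 child edge.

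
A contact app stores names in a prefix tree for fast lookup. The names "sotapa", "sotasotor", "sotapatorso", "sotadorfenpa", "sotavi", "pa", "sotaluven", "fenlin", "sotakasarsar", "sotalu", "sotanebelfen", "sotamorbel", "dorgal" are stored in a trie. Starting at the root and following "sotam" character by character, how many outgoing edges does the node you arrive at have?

1

Walk "sotam" from the root, arriving at one node.
Characters that immediately follow "sotam" among the stored strings: {o}.
That node has 1 child edge.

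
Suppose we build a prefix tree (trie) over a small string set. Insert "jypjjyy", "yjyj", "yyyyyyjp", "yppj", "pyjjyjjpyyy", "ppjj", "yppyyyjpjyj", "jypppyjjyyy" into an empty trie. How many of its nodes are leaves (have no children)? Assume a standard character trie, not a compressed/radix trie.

8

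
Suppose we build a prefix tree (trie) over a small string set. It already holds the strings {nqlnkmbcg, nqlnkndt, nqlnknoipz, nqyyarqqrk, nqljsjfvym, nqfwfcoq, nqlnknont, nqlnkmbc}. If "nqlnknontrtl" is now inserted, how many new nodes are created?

3

The longest prefix of "nqlnknontrtl" already in the trie is "nqlnknont" (length 9).
So 12 − 9 = 3 new nodes.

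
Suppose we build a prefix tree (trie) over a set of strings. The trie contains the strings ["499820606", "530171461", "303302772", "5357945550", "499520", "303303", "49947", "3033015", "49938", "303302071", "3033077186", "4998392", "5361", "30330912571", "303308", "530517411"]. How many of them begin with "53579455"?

Filter for entries beginning with "53579455":
Matches: "5357945550"
Count: 1

1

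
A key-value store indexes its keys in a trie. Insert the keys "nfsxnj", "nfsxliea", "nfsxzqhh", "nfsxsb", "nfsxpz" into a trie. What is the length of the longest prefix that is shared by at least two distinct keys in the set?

4

The deepest shared node is where two words last agree before diverging.
"nfsxliea" and "nfsxnj" agree on "nfsx" (4 characters) before diverging; nothing deeper is shared.
Longest shared-prefix length: 4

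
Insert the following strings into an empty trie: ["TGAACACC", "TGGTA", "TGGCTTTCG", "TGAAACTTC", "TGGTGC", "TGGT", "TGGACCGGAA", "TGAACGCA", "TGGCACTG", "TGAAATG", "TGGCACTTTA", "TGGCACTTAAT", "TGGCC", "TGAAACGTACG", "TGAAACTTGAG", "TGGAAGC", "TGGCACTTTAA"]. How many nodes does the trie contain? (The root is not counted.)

Trace insertions, counting only characters that open a new branch:
  "TGAACACC" → 8 new (T, G, A, A, C, A, C, C)
  "TGGTA" → prefix "TG" already present; 3 new (G, T, A)
  "TGGCTTTCG" → prefix "TGG" already present; 6 new (C, T, T, T, C, G)
  "TGAAACTTC" → prefix "TGAA" already present; 5 new (A, C, T, T, C)
  "TGGTGC" → prefix "TGGT" already present; 2 new (G, C)
  "TGGT" → prefix "TGGT" already present; 0 new (none)
  "TGGACCGGAA" → prefix "TGG" already present; 7 new (A, C, C, G, G, A, A)
  "TGAACGCA" → prefix "TGAAC" already present; 3 new (G, C, A)
  "TGGCACTG" → prefix "TGGC" already present; 4 new (A, C, T, G)
  "TGAAATG" → prefix "TGAAA" already present; 2 new (T, G)
  "TGGCACTTTA" → prefix "TGGCACT" already present; 3 new (T, T, A)
  "TGGCACTTAAT" → prefix "TGGCACTT" already present; 3 new (A, A, T)
  "TGGCC" → prefix "TGGC" already present; 1 new (C)
  "TGAAACGTACG" → prefix "TGAAAC" already present; 5 new (G, T, A, C, G)
  "TGAAACTTGAG" → prefix "TGAAACTT" already present; 3 new (G, A, G)
  "TGGAAGC" → prefix "TGGA" already present; 3 new (A, G, C)
  "TGGCACTTTAA" → prefix "TGGCACTTTA" already present; 1 new (A)
Total nodes = 8 + 3 + 6 + 5 + 2 + 0 + 7 + 3 + 4 + 2 + 3 + 3 + 1 + 5 + 3 + 3 + 1 = 59

59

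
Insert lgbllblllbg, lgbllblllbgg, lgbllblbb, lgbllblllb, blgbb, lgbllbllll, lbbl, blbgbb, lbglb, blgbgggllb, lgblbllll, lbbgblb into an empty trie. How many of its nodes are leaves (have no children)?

A leaf is a node with no children — equivalently, the end of a word that is not a proper prefix of any other stored word.
Those words: "blbgbb", "blgbb", "blgbgggllb", "lbbgblb", "lbbl", "lbglb", "lgblbllll", "lgbllblbb", "lgbllblllbgg", "lgbllbllll"
Leaf count: 10

10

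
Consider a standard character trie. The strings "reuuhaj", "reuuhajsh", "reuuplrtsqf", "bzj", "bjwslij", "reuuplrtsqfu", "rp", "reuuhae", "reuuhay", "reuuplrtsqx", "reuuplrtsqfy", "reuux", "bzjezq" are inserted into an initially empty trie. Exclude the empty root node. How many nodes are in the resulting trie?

Insert word by word; a character creates a node only if that edge doesn't already exist:
  "reuuhaj" → 7 new (r, e, u, u, h, a, j)
  "reuuhajsh" → prefix "reuuhaj" already present; 2 new (s, h)
  "reuuplrtsqf" → prefix "reuu" already present; 7 new (p, l, r, t, s, q, f)
  "bzj" → 3 new (b, z, j)
  "bjwslij" → prefix "b" already present; 6 new (j, w, s, l, i, j)
  "reuuplrtsqfu" → prefix "reuuplrtsqf" already present; 1 new (u)
  "rp" → prefix "r" already present; 1 new (p)
  "reuuhae" → prefix "reuuha" already present; 1 new (e)
  "reuuhay" → prefix "reuuha" already present; 1 new (y)
  "reuuplrtsqx" → prefix "reuuplrtsq" already present; 1 new (x)
  "reuuplrtsqfy" → prefix "reuuplrtsqf" already present; 1 new (y)
  "reuux" → prefix "reuu" already present; 1 new (x)
  "bzjezq" → prefix "bzj" already present; 3 new (e, z, q)
Total nodes = 7 + 2 + 7 + 3 + 6 + 1 + 1 + 1 + 1 + 1 + 1 + 1 + 3 = 35

35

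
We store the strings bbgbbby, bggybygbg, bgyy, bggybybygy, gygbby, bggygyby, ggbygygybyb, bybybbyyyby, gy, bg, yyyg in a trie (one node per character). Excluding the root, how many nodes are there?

55

Trace insertions, counting only characters that open a new branch:
  "bbgbbby" → 7 new (b, b, g, b, b, b, y)
  "bggybygbg" → prefix "b" already present; 8 new (g, g, y, b, y, g, b, g)
  "bgyy" → prefix "bg" already present; 2 new (y, y)
  "bggybybygy" → prefix "bggyby" already present; 4 new (b, y, g, y)
  "gygbby" → 6 new (g, y, g, b, b, y)
  "bggygyby" → prefix "bggy" already present; 4 new (g, y, b, y)
  "ggbygygybyb" → prefix "g" already present; 10 new (g, b, y, g, y, g, y, b, y, b)
  "bybybbyyyby" → prefix "b" already present; 10 new (y, b, y, b, b, y, y, y, b, y)
  "gy" → prefix "gy" already present; 0 new (none)
  "bg" → prefix "bg" already present; 0 new (none)
  "yyyg" → 4 new (y, y, y, g)
Total nodes = 7 + 8 + 2 + 4 + 6 + 4 + 10 + 10 + 0 + 0 + 4 = 55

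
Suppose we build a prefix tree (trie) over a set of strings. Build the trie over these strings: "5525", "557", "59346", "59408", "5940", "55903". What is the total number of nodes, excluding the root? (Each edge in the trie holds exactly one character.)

15

For each word, the new-node count is its length minus the longest prefix already in the trie:
  "5525" → 4 new (5, 5, 2, 5)
  "557" → prefix "55" already present; 1 new (7)
  "59346" → prefix "5" already present; 4 new (9, 3, 4, 6)
  "59408" → prefix "59" already present; 3 new (4, 0, 8)
  "5940" → prefix "5940" already present; 0 new (none)
  "55903" → prefix "55" already present; 3 new (9, 0, 3)
Total nodes = 4 + 1 + 4 + 3 + 0 + 3 = 15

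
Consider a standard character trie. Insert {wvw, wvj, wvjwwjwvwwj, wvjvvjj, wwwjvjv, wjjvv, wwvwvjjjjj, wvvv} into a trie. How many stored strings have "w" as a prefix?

Traverse to the node for "w", then collect every word in that subtree.
Matches: "wjjvv", "wvj", "wvjvvjj", "wvjwwjwvwwj", "wvvv", "wvw", "wwvwvjjjjj", "wwwjvjv"
Count: 8

8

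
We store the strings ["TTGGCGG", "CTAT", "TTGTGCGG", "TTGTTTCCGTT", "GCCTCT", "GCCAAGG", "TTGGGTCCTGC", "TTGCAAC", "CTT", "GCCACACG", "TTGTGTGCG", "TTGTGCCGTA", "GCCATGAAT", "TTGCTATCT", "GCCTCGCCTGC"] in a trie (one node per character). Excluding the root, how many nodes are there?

73

For each word, the new-node count is its length minus the longest prefix already in the trie:
  "TTGGCGG" → 7 new (T, T, G, G, C, G, G)
  "CTAT" → 4 new (C, T, A, T)
  "TTGTGCGG" → prefix "TTG" already present; 5 new (T, G, C, G, G)
  "TTGTTTCCGTT" → prefix "TTGT" already present; 7 new (T, T, C, C, G, T, T)
  "GCCTCT" → 6 new (G, C, C, T, C, T)
  "GCCAAGG" → prefix "GCC" already present; 4 new (A, A, G, G)
  "TTGGGTCCTGC" → prefix "TTGG" already present; 7 new (G, T, C, C, T, G, C)
  "TTGCAAC" → prefix "TTG" already present; 4 new (C, A, A, C)
  "CTT" → prefix "CT" already present; 1 new (T)
  "GCCACACG" → prefix "GCCA" already present; 4 new (C, A, C, G)
  "TTGTGTGCG" → prefix "TTGTG" already present; 4 new (T, G, C, G)
  "TTGTGCCGTA" → prefix "TTGTGC" already present; 4 new (C, G, T, A)
  "GCCATGAAT" → prefix "GCCA" already present; 5 new (T, G, A, A, T)
  "TTGCTATCT" → prefix "TTGC" already present; 5 new (T, A, T, C, T)
  "GCCTCGCCTGC" → prefix "GCCTC" already present; 6 new (G, C, C, T, G, C)
Total nodes = 7 + 4 + 5 + 7 + 6 + 4 + 7 + 4 + 1 + 4 + 4 + 4 + 5 + 5 + 6 = 73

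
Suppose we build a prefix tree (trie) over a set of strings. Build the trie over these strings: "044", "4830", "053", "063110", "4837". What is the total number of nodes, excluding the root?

Count nodes per top-level branch (shared prefixes stored once):
  '0'-branch (044, 053, 063110): 10 nodes
  '4'-branch (4830, 4837): 5 nodes
Sum: 15

15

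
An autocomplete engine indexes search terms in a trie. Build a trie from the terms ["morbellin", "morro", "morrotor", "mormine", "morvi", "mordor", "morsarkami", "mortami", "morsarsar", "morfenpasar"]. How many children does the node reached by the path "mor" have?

8

The children of the "mor" node are the distinct next characters among strings starting with "mor".
Characters that immediately follow "mor" among the stored strings: {b, d, f, m, r, s, t, v}.
That node has 8 child edges.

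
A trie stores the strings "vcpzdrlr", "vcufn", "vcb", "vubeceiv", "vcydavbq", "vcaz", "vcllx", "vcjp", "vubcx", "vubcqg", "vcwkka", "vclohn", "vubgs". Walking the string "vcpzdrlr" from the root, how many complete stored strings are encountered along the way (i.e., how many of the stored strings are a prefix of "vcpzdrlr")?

1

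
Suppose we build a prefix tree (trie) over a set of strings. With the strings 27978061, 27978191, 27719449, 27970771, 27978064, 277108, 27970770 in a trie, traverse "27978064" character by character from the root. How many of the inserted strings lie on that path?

Walk "27978064" from the root; an end-of-word marker is hit whenever a stored word is a prefix of "27978064".
Prefixes of the query that are stored words: "27978064"
Count: 1

1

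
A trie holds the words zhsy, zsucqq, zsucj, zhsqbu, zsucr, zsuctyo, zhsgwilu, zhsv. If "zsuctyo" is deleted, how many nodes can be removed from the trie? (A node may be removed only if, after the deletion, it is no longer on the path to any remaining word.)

3

After clearing the end-marker at "zsuctyo", prune upward until reaching a node still needed by another word.
The suffix "tyo" (3 nodes) is used only by "zsuctyo"; the node for "zsuc" still has the child "q", so pruning stops there.
Nodes removed: 3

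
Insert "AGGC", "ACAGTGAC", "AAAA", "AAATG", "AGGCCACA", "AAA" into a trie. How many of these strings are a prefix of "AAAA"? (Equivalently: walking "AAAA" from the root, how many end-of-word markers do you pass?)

Check each prefix of "AAAA" against the stored set — each match is an end-marker on the path.
Prefixes of the query that are stored words: "AAA", "AAAA"
Count: 2

2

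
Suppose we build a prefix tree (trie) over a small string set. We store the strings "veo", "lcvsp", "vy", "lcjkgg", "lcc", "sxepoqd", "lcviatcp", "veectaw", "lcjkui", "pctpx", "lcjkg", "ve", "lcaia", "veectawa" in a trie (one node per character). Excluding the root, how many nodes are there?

42

Trace insertions, counting only characters that open a new branch:
  "veo" → 3 new (v, e, o)
  "lcvsp" → 5 new (l, c, v, s, p)
  "vy" → prefix "v" already present; 1 new (y)
  "lcjkgg" → prefix "lc" already present; 4 new (j, k, g, g)
  "lcc" → prefix "lc" already present; 1 new (c)
  "sxepoqd" → 7 new (s, x, e, p, o, q, d)
  "lcviatcp" → prefix "lcv" already present; 5 new (i, a, t, c, p)
  "veectaw" → prefix "ve" already present; 5 new (e, c, t, a, w)
  "lcjkui" → prefix "lcjk" already present; 2 new (u, i)
  "pctpx" → 5 new (p, c, t, p, x)
  "lcjkg" → prefix "lcjkg" already present; 0 new (none)
  "ve" → prefix "ve" already present; 0 new (none)
  "lcaia" → prefix "lc" already present; 3 new (a, i, a)
  "veectawa" → prefix "veectaw" already present; 1 new (a)
Total nodes = 3 + 5 + 1 + 4 + 1 + 7 + 5 + 5 + 2 + 5 + 0 + 0 + 3 + 1 = 42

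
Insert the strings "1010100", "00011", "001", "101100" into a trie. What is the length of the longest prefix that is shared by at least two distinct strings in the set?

3

Equivalently: take the maximum, over all pairs, of their longest common prefix length.
"1010100" and "101100" agree on "101" (3 characters) before diverging; nothing deeper is shared.
Longest shared-prefix length: 3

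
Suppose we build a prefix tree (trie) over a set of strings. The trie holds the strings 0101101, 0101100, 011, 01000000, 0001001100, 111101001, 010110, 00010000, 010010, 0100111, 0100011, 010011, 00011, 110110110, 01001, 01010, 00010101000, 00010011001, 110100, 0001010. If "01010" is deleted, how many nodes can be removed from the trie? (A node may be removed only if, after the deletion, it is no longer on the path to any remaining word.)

1

A node on "01010"'s path can go only if nothing else ends at it or branches off below it.
The suffix "0" (1 node) is used only by "01010"; the node for "0101" still has the child "1", so pruning stops there.
Nodes removed: 1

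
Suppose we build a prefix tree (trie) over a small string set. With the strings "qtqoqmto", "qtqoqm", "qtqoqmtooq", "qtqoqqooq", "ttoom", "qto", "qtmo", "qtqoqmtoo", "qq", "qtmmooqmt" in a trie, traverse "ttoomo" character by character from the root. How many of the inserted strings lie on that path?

Walk "ttoomo" from the root; an end-of-word marker is hit whenever a stored word is a prefix of "ttoomo".
Prefixes of the query that are stored words: "ttoom"
Count: 1

1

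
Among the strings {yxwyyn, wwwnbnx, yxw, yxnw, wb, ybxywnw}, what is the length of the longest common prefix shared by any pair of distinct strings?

Equivalently: take the maximum, over all pairs, of their longest common prefix length.
"yxw" and "yxwyyn" agree on "yxw" (3 characters) before diverging; nothing deeper is shared.
Longest shared-prefix length: 3

3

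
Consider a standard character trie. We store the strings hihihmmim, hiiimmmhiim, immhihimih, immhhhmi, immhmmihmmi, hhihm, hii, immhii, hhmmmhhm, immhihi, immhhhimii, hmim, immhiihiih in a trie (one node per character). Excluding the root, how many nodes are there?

61

Trace insertions, counting only characters that open a new branch:
  "hihihmmim" → 9 new (h, i, h, i, h, m, m, i, m)
  "hiiimmmhiim" → prefix "hi" already present; 9 new (i, i, m, m, m, h, i, i, m)
  "immhihimih" → 10 new (i, m, m, h, i, h, i, m, i, h)
  "immhhhmi" → prefix "immh" already present; 4 new (h, h, m, i)
  "immhmmihmmi" → prefix "immh" already present; 7 new (m, m, i, h, m, m, i)
  "hhihm" → prefix "h" already present; 4 new (h, i, h, m)
  "hii" → prefix "hii" already present; 0 new (none)
  "immhii" → prefix "immhi" already present; 1 new (i)
  "hhmmmhhm" → prefix "hh" already present; 6 new (m, m, m, h, h, m)
  "immhihi" → prefix "immhihi" already present; 0 new (none)
  "immhhhimii" → prefix "immhhh" already present; 4 new (i, m, i, i)
  "hmim" → prefix "h" already present; 3 new (m, i, m)
  "immhiihiih" → prefix "immhii" already present; 4 new (h, i, i, h)
Total nodes = 9 + 9 + 10 + 4 + 7 + 4 + 0 + 1 + 6 + 0 + 4 + 3 + 4 = 61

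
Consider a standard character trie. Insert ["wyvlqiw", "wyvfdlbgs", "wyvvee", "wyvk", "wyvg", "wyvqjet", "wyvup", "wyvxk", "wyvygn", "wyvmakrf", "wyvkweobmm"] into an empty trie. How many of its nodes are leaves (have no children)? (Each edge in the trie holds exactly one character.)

10

Leaves are exactly the stored words that no other stored word extends.
Those words: "wyvfdlbgs", "wyvg", "wyvkweobmm", "wyvlqiw", "wyvmakrf", "wyvqjet", "wyvup", "wyvvee", "wyvxk", "wyvygn"
Leaf count: 10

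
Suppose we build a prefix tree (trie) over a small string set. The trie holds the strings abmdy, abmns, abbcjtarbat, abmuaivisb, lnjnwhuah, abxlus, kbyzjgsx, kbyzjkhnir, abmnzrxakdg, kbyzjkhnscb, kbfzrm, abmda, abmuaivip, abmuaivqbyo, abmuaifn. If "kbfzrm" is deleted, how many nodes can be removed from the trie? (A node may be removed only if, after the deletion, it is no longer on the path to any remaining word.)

A node on "kbfzrm"'s path can go only if nothing else ends at it or branches off below it.
The suffix "fzrm" (4 nodes) is used only by "kbfzrm"; the node for "kb" still has the child "y", so pruning stops there.
Nodes removed: 4

4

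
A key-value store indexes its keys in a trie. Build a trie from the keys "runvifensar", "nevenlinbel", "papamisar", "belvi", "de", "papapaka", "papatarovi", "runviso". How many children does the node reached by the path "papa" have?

3

Follow the path "papa" to its node, then look at its outgoing edges.
Distinct next characters after "papa": m, p, t.
That node has 3 child edges.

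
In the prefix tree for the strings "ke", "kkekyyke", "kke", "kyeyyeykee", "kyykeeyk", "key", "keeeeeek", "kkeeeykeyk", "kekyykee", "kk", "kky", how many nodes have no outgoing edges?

A leaf is a node with no children — equivalently, the end of a word that is not a proper prefix of any other stored word.
Those words: "keeeeeek", "kekyykee", "key", "kkeeeykeyk", "kkekyyke", "kky", "kyeyyeykee", "kyykeeyk"
Leaf count: 8

8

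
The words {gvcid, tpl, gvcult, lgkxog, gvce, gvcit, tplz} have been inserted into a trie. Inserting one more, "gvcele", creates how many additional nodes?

Walking "gvcele" from the root, the first 4 characters ("gvce") follow existing edges; "l" is the first miss.
So 6 − 4 = 2 new nodes.

2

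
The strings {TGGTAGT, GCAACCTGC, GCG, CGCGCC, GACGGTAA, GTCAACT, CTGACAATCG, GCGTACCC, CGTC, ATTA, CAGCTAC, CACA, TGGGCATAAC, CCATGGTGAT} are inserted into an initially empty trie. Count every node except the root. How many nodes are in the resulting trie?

80

Count nodes per top-level branch (shared prefixes stored once):
  'A'-branch (ATTA): 4 nodes
  'C'-branch (CACA, CAGCTAC, CCATGGTGAT, CGCGCC, CGTC, CTGACAATCG): 34 nodes
  'G'-branch (GACGGTAA, GCAACCTGC, GCG, GCGTACCC, GTCAACT): 28 nodes
  'T'-branch (TGGGCATAAC, TGGTAGT): 14 nodes
Sum: 80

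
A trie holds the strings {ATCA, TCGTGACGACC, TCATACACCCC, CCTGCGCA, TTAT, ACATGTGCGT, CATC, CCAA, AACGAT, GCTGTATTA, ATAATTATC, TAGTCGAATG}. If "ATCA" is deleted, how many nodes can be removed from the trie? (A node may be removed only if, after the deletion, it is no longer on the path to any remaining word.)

Walk "ATCA" from the leaf back toward the root, removing each node that no remaining word uses.
The suffix "CA" (2 nodes) is used only by "ATCA"; the node for "AT" still has the child "A", so pruning stops there.
Nodes removed: 2

2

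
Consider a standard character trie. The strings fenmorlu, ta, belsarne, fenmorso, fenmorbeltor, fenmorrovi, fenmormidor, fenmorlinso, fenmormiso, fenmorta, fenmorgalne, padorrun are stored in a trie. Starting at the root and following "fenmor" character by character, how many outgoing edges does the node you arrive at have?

7

The children of the "fenmor" node are the distinct next characters among strings starting with "fenmor".
Characters that immediately follow "fenmor" among the stored strings: {b, g, l, m, r, s, t}.
That node has 7 child edges.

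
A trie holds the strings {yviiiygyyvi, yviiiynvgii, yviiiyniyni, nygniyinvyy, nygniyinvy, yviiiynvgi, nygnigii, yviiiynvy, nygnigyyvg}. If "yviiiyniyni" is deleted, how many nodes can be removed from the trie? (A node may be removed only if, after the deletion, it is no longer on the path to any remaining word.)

4

After clearing the end-marker at "yviiiyniyni", prune upward until reaching a node still needed by another word.
The suffix "iyni" (4 nodes) is used only by "yviiiyniyni"; the node for "yviiiyn" still has the child "v", so pruning stops there.
Nodes removed: 4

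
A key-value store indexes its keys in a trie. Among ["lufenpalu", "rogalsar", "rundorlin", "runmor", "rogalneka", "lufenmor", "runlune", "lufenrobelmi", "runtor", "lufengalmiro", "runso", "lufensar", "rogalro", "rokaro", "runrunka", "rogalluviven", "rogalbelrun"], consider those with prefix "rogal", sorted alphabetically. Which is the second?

Filter for "rogal…" and sort: "rogalbelrun", "rogalluviven", "rogalneka", "rogalro", "rogalsar"
Position 2: rogalluviven

rogalluviven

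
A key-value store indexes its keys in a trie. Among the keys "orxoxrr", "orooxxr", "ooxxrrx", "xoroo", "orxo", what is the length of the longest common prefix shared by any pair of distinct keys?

The deepest shared node is where two words last agree before diverging.
"orxo" and "orxoxrr" agree on "orxo" (4 characters) before diverging; nothing deeper is shared.
Longest shared-prefix length: 4

4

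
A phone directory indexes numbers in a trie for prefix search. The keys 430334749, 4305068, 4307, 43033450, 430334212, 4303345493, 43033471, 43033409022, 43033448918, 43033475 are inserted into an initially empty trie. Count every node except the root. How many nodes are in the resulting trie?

Count nodes per top-level branch (shared prefixes stored once):
  '4'-branch (43033409022, 430334212, 43033448918, 43033450, 4303345493, 43033471, 430334749, 43033475, 4305068, 4307): 34 nodes
Sum: 34

34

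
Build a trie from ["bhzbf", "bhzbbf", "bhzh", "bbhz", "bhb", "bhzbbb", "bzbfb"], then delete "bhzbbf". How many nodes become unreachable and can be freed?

1

After clearing the end-marker at "bhzbbf", prune upward until reaching a node still needed by another word.
The suffix "f" (1 node) is used only by "bhzbbf"; the node for "bhzbb" still has the child "b", so pruning stops there.
Nodes removed: 1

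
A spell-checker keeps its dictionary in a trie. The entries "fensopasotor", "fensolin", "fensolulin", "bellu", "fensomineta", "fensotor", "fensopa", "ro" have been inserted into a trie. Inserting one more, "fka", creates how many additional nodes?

"f" is already a path in the trie; the remaining "ka" must be added.
New nodes needed: |"fka"| − 1 = 3 − 1 = 2.

2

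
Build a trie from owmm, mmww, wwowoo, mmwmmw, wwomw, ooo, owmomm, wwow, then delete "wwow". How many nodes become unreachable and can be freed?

0

A node on "wwow"'s path can go only if nothing else ends at it or branches off below it.
Every node on "wwow" is still needed (e.g. by "wwowoo"), so nothing is freed.
Nodes removed: 0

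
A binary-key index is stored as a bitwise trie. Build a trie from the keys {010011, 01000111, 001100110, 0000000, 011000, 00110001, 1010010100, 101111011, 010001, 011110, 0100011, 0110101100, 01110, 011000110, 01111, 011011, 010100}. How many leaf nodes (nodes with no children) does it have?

13

A leaf is a node with no children — equivalently, the end of a word that is not a proper prefix of any other stored word.
Those words: "0000000", "00110001", "001100110", "01000111", "010011", "010100", "011000110", "0110101100", "011011", "01110", "011110", "1010010100", "101111011"
Leaf count: 13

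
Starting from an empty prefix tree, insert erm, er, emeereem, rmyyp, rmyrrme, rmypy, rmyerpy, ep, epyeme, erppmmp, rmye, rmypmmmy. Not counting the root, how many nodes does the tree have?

39

Trie structure (* marks end of a word):
(root)
├─ e
│  ├─ m
│  │  └─ e
│  │     └─ e
│  │        └─ r
│  │           └─ e
│  │              └─ e
│  │                 └─ m *
│  ├─ p *
│  │  └─ y
│  │     └─ e
│  │        └─ m
│  │           └─ e *
│  └─ r *
│     ├─ m *
│     └─ p
│        └─ p
│           └─ m
│              └─ m
│                 └─ p *
└─ r
   └─ m
      └─ y
         ├─ e *
         │  └─ r
         │     └─ p
         │        └─ y *
         ├─ p
         │  ├─ m
         │  │  └─ m
         │  │     └─ m
         │  │        └─ y *
         │  └─ y *
         ├─ r
         │  └─ r
         │     └─ m
         │        └─ e *
         └─ y
            └─ p *
Counting every labelled node above: 39.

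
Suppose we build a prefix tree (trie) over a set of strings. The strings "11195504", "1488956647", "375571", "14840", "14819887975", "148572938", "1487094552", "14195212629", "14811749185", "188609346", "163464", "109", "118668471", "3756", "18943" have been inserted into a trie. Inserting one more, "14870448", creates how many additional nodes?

The longest prefix of "14870448" already in the trie is "14870" (length 5).
Each of the 3 remaining characters creates one node.

3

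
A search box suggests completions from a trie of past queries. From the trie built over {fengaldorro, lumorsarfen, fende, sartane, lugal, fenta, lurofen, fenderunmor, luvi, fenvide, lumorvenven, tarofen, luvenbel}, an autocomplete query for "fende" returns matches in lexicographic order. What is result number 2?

fenderunmor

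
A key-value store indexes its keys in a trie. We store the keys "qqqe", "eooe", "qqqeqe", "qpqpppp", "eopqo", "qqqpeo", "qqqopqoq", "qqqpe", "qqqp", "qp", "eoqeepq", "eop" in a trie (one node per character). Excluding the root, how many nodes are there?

Trie structure (* marks end of a word):
(root)
├─ e
│  └─ o
│     ├─ o
│     │  └─ e *
│     ├─ p *
│     │  └─ q
│     │     └─ o *
│     └─ q
│        └─ e
│           └─ e
│              └─ p
│                 └─ q *
└─ q
   ├─ p *
   │  └─ q
   │     └─ p
   │        └─ p
   │           └─ p
   │              └─ p *
   └─ q
      └─ q
         ├─ e *
         │  └─ q
         │     └─ e *
         ├─ o
         │  └─ p
         │     └─ q
         │        └─ o
         │           └─ q *
         └─ p *
            └─ e *
               └─ o *
Counting every labelled node above: 32.

32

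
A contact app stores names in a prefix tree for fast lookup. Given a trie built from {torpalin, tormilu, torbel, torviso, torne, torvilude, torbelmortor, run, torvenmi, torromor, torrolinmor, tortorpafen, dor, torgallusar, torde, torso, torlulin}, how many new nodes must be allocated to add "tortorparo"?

2

Walking "tortorparo" from the root, the first 8 characters ("tortorpa") follow existing edges; "r" is the first miss.
Each of the 2 remaining characters creates one node.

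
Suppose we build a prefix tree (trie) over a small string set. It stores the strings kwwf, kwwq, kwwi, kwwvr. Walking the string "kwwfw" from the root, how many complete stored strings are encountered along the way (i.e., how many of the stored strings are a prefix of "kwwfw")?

1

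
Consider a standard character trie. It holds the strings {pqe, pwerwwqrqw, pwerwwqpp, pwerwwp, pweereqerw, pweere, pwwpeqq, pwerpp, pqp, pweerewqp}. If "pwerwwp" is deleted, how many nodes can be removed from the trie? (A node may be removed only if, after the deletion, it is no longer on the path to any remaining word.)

Walk "pwerwwp" from the leaf back toward the root, removing each node that no remaining word uses.
The suffix "p" (1 node) is used only by "pwerwwp"; the node for "pwerww" still has the child "q", so pruning stops there.
Nodes removed: 1

1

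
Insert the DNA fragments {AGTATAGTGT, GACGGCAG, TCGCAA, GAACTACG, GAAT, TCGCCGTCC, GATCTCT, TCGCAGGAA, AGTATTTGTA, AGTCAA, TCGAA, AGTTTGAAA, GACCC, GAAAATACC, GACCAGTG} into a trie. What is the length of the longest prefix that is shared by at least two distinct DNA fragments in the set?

5

The deepest shared node is where two words last agree before diverging.
e.g. "AGTATAGTGT" and "AGTATTTGTA" share the prefix "AGTAT" of length 5; no pair shares a longer one.
Longest shared-prefix length: 5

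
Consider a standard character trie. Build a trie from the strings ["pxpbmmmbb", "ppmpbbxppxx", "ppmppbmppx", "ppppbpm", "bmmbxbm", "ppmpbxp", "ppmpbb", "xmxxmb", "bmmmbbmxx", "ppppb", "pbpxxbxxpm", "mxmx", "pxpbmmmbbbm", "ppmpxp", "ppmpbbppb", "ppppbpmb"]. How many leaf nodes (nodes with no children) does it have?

A leaf is a node with no children — equivalently, the end of a word that is not a proper prefix of any other stored word.
Those words: "bmmbxbm", "bmmmbbmxx", "mxmx", "pbpxxbxxpm", "ppmpbbppb", "ppmpbbxppxx", "ppmpbxp", "ppmppbmppx", "ppmpxp", "ppppbpmb", "pxpbmmmbbbm", "xmxxmb"
Leaf count: 12

12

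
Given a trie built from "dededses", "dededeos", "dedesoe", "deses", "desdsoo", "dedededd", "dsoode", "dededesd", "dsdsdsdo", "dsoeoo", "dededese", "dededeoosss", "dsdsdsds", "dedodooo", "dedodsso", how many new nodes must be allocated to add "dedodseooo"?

4

The longest prefix of "dedodseooo" already in the trie is "dedods" (length 6).
New nodes needed: |"dedodseooo"| − 6 = 10 − 6 = 4.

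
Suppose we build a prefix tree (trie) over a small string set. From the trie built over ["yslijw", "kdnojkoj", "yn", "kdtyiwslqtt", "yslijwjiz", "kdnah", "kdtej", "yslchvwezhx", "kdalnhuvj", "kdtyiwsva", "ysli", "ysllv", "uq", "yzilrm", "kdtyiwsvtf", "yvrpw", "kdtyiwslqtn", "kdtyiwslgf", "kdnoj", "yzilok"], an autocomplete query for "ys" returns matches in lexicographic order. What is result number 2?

Filter for "ys…" and sort: "yslchvwezhx", "ysli", "yslijw", "yslijwjiz", "ysllv"
Position 2: ysli

ysli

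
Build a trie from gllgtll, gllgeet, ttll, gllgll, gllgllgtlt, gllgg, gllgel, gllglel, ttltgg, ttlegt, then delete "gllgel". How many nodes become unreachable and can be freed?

1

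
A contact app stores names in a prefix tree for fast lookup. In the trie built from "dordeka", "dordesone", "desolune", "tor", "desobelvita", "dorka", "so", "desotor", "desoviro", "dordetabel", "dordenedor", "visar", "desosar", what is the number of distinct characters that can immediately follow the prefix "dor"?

2

The children of the "dor" node are the distinct next characters among strings starting with "dor".
Distinct next characters after "dor": d, k.
That node has 2 child edges.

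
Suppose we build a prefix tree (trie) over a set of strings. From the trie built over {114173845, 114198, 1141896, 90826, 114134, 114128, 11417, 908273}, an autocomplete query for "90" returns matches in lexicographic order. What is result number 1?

90826

Filter for "90…" and sort: "90826", "908273"
Position 1: 90826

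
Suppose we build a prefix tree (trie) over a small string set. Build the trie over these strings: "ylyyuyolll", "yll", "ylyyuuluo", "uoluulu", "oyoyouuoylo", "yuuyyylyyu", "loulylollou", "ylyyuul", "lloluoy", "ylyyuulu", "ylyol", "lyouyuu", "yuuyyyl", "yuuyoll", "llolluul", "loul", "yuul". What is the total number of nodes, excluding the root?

Insert word by word; a character creates a node only if that edge doesn't already exist:
  "ylyyuyolll" → 10 new (y, l, y, y, u, y, o, l, l, l)
  "yll" → prefix "yl" already present; 1 new (l)
  "ylyyuuluo" → prefix "ylyyu" already present; 4 new (u, l, u, o)
  "uoluulu" → 7 new (u, o, l, u, u, l, u)
  "oyoyouuoylo" → 11 new (o, y, o, y, o, u, u, o, y, l, o)
  "yuuyyylyyu" → prefix "y" already present; 9 new (u, u, y, y, y, l, y, y, u)
  "loulylollou" → 11 new (l, o, u, l, y, l, o, l, l, o, u)
  "ylyyuul" → prefix "ylyyuul" already present; 0 new (none)
  "lloluoy" → prefix "l" already present; 6 new (l, o, l, u, o, y)
  "ylyyuulu" → prefix "ylyyuulu" already present; 0 new (none)
  "ylyol" → prefix "yly" already present; 2 new (o, l)
  "lyouyuu" → prefix "l" already present; 6 new (y, o, u, y, u, u)
  "yuuyyyl" → prefix "yuuyyyl" already present; 0 new (none)
  "yuuyoll" → prefix "yuuy" already present; 3 new (o, l, l)
  "llolluul" → prefix "llol" already present; 4 new (l, u, u, l)
  "loul" → prefix "loul" already present; 0 new (none)
  "yuul" → prefix "yuu" already present; 1 new (l)
Total nodes = 10 + 1 + 4 + 7 + 11 + 9 + 11 + 0 + 6 + 0 + 2 + 6 + 0 + 3 + 4 + 0 + 1 = 75

75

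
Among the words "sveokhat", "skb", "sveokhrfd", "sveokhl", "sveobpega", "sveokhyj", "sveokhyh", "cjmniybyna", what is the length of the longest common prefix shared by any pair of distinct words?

The deepest shared node is where two words last agree before diverging.
e.g. "sveokhyh" and "sveokhyj" share the prefix "sveokhy" of length 7; no pair shares a longer one.
Longest shared-prefix length: 7

7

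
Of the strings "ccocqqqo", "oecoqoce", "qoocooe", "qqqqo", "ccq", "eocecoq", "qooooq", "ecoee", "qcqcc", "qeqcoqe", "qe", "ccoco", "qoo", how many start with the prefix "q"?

Filter for entries beginning with "q":
Words under "q": qcqcc, qe, qeqcoqe, qoo, qoocooe, qooooq, qqqqo
Count: 7

7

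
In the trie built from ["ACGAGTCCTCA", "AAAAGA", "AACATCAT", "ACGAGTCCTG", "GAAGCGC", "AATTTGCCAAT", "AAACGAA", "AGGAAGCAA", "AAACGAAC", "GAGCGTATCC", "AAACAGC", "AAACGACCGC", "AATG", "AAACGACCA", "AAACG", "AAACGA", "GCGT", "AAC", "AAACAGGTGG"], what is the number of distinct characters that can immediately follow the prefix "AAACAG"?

2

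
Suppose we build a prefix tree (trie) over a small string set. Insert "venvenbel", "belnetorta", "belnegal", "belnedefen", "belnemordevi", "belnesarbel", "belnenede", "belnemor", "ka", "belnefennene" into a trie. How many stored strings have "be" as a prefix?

8

Traverse to the node for "be", then collect every word in that subtree.
Matches: "belnedefen", "belnefennene", "belnegal", "belnemor", "belnemordevi", "belnenede", "belnesarbel", "belnetorta"
Count: 8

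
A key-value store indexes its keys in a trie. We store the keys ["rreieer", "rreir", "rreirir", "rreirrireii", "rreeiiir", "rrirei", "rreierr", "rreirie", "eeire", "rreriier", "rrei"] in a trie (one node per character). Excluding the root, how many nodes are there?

Trie structure (* marks end of a word):
(root)
├─ e
│  └─ e
│     └─ i
│        └─ r
│           └─ e *
└─ r
   └─ r
      ├─ e
      │  ├─ e
      │  │  └─ i
      │  │     └─ i
      │  │        └─ i
      │  │           └─ r *
      │  ├─ i *
      │  │  ├─ e
      │  │  │  ├─ e
      │  │  │  │  └─ r *
      │  │  │  └─ r
      │  │  │     └─ r *
      │  │  └─ r *
      │  │     ├─ i
      │  │     │  ├─ e *
      │  │     │  └─ r *
      │  │     └─ r
      │  │        └─ i
      │  │           └─ r
      │  │              └─ e
      │  │                 └─ i
      │  │                    └─ i *
      │  └─ r
      │     └─ i
      │        └─ i
      │           └─ e
      │              └─ r *
      └─ i
         └─ r
            └─ e
               └─ i *
Counting every labelled node above: 38.

38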